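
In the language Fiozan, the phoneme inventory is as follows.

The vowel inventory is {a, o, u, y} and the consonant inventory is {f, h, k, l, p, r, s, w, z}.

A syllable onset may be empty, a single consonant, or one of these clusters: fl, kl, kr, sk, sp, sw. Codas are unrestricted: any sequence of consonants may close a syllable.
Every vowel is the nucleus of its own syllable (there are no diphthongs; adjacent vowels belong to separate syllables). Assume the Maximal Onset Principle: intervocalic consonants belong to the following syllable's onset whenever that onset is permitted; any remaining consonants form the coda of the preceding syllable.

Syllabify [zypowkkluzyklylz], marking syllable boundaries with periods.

Vowels present: y, o, u, y, y; each is a nucleus, giving 5 syllables.
Between /y/ (V1) and /o/ (V2): just /p/ — single C goes to the following onset.
Between /o/ (V2) and /u/ (V3): /wkkl/ — longest licit onset from the right is /kl/, leaving /wk/ as coda.
Between /u/ (V3) and /y/ (V4): just /z/ — single C goes to the following onset.
Between /y/ (V4) and /y/ (V5): /kl/ — entire cluster is a permitted onset → onset /kl/, coda ∅.

zy.powk.klu.zy.klylz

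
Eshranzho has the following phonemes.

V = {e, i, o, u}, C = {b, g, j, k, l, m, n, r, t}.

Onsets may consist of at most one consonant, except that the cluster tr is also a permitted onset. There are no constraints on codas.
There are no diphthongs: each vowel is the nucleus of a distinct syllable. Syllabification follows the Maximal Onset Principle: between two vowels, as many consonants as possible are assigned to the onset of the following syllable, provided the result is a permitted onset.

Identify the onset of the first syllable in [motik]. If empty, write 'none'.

The vowels are o, i — 2 nuclei, so 2 syllables.
σ1/σ2 boundary: /t/ → onset of the next syllable (single consonants are always licit onsets).
Putting it together: mo.tik.
Syllable 1 is /mo/: onset /m/, nucleus /o/, coda ∅.

m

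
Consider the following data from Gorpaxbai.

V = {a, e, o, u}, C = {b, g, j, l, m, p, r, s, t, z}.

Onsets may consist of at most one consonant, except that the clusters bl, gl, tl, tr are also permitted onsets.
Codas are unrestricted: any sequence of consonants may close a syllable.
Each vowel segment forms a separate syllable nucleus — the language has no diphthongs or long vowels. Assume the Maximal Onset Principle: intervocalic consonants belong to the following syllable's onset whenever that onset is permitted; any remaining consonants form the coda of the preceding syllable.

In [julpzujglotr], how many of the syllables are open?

The vowels are u, u, o — 3 nuclei, so 3 syllables.
Between /u/ (V1) and /u/ (V2): /lpz/ — longest licit onset from the right is /z/, leaving /lp/ as coda.
Between /u/ (V2) and /o/ (V3): cluster /jgl/ — the longest permitted-onset suffix is /gl/; onset = /gl/, preceding coda = /j/.
Syllabification: julp.zuj.glotr.
Classifying each syllable: /julp/ (closed), /zuj/ (closed), /glotr/ (closed).
Open syllables: 0.

0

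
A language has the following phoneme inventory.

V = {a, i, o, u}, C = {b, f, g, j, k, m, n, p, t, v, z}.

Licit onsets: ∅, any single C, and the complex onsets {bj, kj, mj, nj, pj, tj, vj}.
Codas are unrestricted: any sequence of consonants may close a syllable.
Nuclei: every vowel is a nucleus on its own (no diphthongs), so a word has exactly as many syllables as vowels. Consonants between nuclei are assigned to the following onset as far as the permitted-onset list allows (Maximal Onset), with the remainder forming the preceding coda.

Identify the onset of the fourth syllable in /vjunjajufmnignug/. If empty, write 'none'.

The vowels are u, a, u, i, u — 5 nuclei, so 5 syllables.
σ1/σ2 boundary: /nj/ is a licit onset in full, so it all attaches to the next syllable.
σ2/σ3 boundary: just /j/ — single C goes to the following onset.
σ3/σ4 boundary: /fmn/ splits as /fm/ + /n/ (/n/ is the longest suffix that is a licit onset).
σ4/σ5 boundary: /gn/; trying suffixes from longest down, /n/ is the first permitted one, so coda /g/ | onset /n/.
So the parse is vju.nja.jufm.nig.nug.
Syllable 4 is /nig/: onset /n/, nucleus /i/, coda /g/.

n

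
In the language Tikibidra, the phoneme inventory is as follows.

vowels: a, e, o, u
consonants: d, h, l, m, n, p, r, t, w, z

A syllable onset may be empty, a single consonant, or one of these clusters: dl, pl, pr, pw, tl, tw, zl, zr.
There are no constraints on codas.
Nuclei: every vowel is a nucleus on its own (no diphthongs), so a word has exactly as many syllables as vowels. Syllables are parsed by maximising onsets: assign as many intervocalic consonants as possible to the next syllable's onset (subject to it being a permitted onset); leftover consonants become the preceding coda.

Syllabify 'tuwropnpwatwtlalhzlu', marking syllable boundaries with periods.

The vowels are u, o, a, a, u — 5 nuclei, so 5 syllables.
Between /u/ (V1) and /o/ (V2): /wr/ — longest licit onset from the right is /r/, leaving /w/ as coda.
Between /o/ (V2) and /a/ (V3): /pnpw/ splits as /pn/ + /pw/ (/pw/ is the longest suffix that is a licit onset).
Between /a/ (V3) and /a/ (V4): /twtl/ splits as /tw/ + /tl/ (/tl/ is the longest suffix that is a licit onset).
Between /a/ (V4) and /u/ (V5): cluster /lhzl/ — the longest permitted-onset suffix is /zl/; onset = /zl/, preceding coda = /lh/.

tuw.ropn.pwatw.tlalh.zlu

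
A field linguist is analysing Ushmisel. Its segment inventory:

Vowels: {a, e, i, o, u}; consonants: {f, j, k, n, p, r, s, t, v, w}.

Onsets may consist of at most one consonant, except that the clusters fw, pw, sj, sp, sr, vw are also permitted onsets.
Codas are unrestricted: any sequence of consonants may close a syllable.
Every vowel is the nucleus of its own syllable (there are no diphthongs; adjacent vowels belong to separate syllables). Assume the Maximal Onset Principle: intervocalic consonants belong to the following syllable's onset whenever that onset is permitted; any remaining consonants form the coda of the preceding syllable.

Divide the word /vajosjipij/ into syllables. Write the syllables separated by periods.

The vowels are a, o, i, i — 4 nuclei, so 4 syllables.
σ1/σ2 boundary: just /j/ — single C goes to the following onset.
σ2/σ3 boundary: /sj/ — entire cluster is a permitted onset → onset /sj/, coda ∅.
σ3/σ4 boundary: /p/ → onset of the next syllable (single consonants are always licit onsets).

va.jo.sji.pij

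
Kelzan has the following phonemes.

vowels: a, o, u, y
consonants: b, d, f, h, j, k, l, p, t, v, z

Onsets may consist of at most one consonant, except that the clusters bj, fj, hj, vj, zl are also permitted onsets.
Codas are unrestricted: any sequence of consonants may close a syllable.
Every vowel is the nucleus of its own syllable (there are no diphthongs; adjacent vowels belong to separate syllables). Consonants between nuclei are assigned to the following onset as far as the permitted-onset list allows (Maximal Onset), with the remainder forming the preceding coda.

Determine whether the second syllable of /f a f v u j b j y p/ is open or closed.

Vowels present: a, u, y; each is a nucleus, giving 3 syllables.
/a…u/ gap (V1→V2): /fv/ — longest licit onset from the right is /v/, leaving /f/ as coda.
/u…y/ gap (V2→V3): /jbj/ splits as /j/ + /bj/ (/bj/ is the longest suffix that is a licit onset).
Putting it together: faf.vuj.bjyp.
Syllable 2 is /vuj/ with coda /j/, so it is closed.

closed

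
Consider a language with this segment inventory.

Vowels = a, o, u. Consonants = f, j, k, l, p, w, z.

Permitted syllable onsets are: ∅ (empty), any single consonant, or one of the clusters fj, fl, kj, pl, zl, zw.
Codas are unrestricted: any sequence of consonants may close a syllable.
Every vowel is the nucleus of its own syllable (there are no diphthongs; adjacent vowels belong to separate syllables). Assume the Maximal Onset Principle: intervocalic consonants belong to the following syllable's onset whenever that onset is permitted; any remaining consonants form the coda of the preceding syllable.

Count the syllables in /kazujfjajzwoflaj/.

Nuclei (vowels): a, u, a, o, a → 5 syllables.

5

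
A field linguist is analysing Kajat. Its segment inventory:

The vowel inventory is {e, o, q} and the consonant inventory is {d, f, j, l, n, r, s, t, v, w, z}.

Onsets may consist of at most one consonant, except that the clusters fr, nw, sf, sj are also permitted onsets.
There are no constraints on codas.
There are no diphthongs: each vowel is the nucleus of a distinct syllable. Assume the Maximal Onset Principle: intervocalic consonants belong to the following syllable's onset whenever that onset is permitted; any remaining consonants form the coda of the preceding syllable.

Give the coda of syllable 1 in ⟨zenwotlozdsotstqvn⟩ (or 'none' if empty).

The vowels are e, o, o, o, q — 5 nuclei, so 5 syllables.
σ1/σ2 boundary: /nw/ — entire cluster is a permitted onset → onset /nw/, coda ∅.
σ2/σ3 boundary: /tl/; trying suffixes from longest down, /l/ is the first permitted one, so coda /t/ | onset /l/.
σ3/σ4 boundary: cluster /zds/ — the longest permitted-onset suffix is /s/; onset = /s/, preceding coda = /zd/.
σ4/σ5 boundary: /tst/; trying suffixes from longest down, /t/ is the first permitted one, so coda /ts/ | onset /t/.
Putting it together: ze.nwot.lozd.sots.tqvn.
Syllable 1 is /ze/: onset /z/, nucleus /e/, coda ∅.

none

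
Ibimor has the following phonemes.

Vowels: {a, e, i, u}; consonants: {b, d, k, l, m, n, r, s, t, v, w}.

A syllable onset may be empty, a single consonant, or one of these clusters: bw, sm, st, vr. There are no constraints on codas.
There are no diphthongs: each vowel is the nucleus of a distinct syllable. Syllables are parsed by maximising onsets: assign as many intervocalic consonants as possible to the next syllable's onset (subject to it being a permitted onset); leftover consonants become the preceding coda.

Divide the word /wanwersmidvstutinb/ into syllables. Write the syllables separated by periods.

The vowels are a, e, i, u, i — 5 nuclei, so 5 syllables.
σ1/σ2 boundary: cluster /nw/ — the longest permitted-onset suffix is /w/; onset = /w/, preceding coda = /n/.
σ2/σ3 boundary: /rsm/; trying suffixes from longest down, /sm/ is the first permitted one, so coda /r/ | onset /sm/.
σ3/σ4 boundary: cluster /dvst/ — the longest permitted-onset suffix is /st/; onset = /st/, preceding coda = /dv/.
σ4/σ5 boundary: just /t/ — single C goes to the following onset.

wan.wer.smidv.stu.tinb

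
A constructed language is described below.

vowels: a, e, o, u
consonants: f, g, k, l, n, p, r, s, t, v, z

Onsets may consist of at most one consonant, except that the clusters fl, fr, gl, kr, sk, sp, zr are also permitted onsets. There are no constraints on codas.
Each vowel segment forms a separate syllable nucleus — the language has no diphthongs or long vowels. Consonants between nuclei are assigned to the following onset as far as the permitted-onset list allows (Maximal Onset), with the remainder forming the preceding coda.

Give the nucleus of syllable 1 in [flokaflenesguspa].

o

The vowels are o, a, e, e, u, a — 6 nuclei, so 6 syllables.
The first nucleus (vowel 1 from the left) is /o/.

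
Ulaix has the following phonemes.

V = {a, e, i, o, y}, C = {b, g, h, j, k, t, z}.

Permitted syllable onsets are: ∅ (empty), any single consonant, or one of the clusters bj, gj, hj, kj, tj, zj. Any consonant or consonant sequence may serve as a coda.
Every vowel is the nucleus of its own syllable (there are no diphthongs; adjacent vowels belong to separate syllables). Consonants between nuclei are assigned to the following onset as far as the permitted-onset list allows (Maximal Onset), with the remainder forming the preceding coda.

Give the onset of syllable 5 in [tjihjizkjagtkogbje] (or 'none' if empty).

bj

Nuclei (vowels): i, i, a, o, e → 5 syllables.
/i…i/ gap (V1→V2): cluster /hj/ — /hj/ is itself a permitted onset, so the whole cluster goes right; preceding coda = ∅.
/i…a/ gap (V2→V3): /zkj/; trying suffixes from longest down, /kj/ is the first permitted one, so coda /z/ | onset /kj/.
/a…o/ gap (V3→V4): /gtk/ splits as /gt/ + /k/ (/k/ is the longest suffix that is a licit onset).
/o…e/ gap (V4→V5): /gbj/ — longest licit onset from the right is /bj/, leaving /g/ as coda.
Putting it together: tji.hjiz.kjagt.kog.bje.
Syllable 5 is /bje/: onset /bj/, nucleus /e/, coda ∅.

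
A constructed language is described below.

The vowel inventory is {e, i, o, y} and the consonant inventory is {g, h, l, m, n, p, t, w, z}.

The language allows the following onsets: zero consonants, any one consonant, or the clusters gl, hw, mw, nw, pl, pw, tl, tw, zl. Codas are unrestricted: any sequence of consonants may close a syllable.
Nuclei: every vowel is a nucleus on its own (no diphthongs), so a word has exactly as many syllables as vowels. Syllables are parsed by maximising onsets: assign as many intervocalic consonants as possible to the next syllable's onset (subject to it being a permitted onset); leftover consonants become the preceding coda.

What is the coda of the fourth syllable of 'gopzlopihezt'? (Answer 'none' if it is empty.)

Vowels present: o, o, i, e; each is a nucleus, giving 4 syllables.
Between /o/ (V1) and /o/ (V2): /pzl/ — longest licit onset from the right is /zl/, leaving /p/ as coda.
Between /o/ (V2) and /i/ (V3): /p/ → onset of the next syllable (single consonants are always licit onsets).
Between /i/ (V3) and /e/ (V4): just /h/ — single C goes to the following onset.
Syllabification: gop.zlo.pi.hezt.
Syllable 4 is /hezt/: onset /h/, nucleus /e/, coda /zt/.

zt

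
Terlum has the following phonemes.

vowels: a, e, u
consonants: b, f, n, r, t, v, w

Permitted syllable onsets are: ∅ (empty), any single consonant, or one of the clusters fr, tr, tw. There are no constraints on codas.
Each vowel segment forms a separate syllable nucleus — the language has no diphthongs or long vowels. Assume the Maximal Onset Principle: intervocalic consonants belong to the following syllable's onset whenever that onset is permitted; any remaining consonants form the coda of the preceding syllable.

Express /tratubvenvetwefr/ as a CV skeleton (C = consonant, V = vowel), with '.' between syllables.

The vowels are a, u, e, e, e — 5 nuclei, so 5 syllables.
V1 /a/ – V2 /u/: just /t/ — single C goes to the following onset.
V2 /u/ – V3 /e/: cluster /bv/ — the longest permitted-onset suffix is /v/; onset = /v/, preceding coda = /b/.
V3 /e/ – V4 /e/: /nv/ — longest licit onset from the right is /v/, leaving /n/ as coda.
V4 /e/ – V5 /e/: cluster /tw/ — /tw/ is itself a permitted onset, so the whole cluster goes right; preceding coda = ∅.
Putting it together: tra.tub.ven.ve.twefr.
Mapping each syllable to C/V: /tra/ → CCV, /tub/ → CVC, /ven/ → CVC, /ve/ → CV, /twefr/ → CCVCC.

CCV.CVC.CVC.CV.CCVCC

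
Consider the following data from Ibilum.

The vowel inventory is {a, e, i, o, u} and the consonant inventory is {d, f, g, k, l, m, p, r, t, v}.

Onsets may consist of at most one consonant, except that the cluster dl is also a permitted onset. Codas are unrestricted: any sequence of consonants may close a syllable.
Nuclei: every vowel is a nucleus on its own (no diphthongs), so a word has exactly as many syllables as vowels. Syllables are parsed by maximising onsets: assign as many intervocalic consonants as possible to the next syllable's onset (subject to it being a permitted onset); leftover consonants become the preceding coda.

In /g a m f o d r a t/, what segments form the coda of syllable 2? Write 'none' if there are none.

Nuclei (vowels): a, o, a → 3 syllables.
σ1/σ2 boundary: /mf/ splits as /m/ + /f/ (/f/ is the longest suffix that is a licit onset).
σ2/σ3 boundary: /dr/; trying suffixes from longest down, /r/ is the first permitted one, so coda /d/ | onset /r/.
Result: gam.fod.rat.
Syllable 2 is /fod/: onset /f/, nucleus /o/, coda /d/.

d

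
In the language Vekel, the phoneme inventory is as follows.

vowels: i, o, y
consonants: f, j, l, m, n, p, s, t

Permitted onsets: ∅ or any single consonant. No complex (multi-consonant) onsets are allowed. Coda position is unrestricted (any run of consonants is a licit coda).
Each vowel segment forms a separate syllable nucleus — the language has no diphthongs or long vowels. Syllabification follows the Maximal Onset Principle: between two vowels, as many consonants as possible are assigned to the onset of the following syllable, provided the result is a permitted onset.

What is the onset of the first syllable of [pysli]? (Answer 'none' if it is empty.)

p

Nuclei (vowels): y, i → 2 syllables.
σ1/σ2 boundary: /sl/ splits as /s/ + /l/ (/l/ is the longest suffix that is a licit onset).
Syllabification: pys.li.
Syllable 1 is /pys/: onset /p/, nucleus /y/, coda /s/.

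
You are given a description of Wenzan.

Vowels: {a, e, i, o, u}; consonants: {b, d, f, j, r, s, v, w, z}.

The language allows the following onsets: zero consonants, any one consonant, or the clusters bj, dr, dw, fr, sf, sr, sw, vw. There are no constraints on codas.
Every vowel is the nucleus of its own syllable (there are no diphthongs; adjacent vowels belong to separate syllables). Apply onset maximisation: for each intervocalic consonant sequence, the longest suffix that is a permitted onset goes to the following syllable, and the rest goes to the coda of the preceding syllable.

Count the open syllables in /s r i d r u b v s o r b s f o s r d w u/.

2

The vowels are i, u, o, o, u — 5 nuclei, so 5 syllables.
V1 /i/ – V2 /u/: /dr/ is a licit onset in full, so it all attaches to the next syllable.
V2 /u/ – V3 /o/: cluster /bvs/ — the longest permitted-onset suffix is /s/; onset = /s/, preceding coda = /bv/.
V3 /o/ – V4 /o/: /rbsf/; trying suffixes from longest down, /sf/ is the first permitted one, so coda /rb/ | onset /sf/.
V4 /o/ – V5 /u/: /srdw/ — longest licit onset from the right is /dw/, leaving /sr/ as coda.
Putting it together: sri.drubv.sorb.sfosr.dwu.
Classifying each syllable: /sri/ (open), /drubv/ (closed), /sorb/ (closed), /sfosr/ (closed), /dwu/ (open).
Open syllables: 2.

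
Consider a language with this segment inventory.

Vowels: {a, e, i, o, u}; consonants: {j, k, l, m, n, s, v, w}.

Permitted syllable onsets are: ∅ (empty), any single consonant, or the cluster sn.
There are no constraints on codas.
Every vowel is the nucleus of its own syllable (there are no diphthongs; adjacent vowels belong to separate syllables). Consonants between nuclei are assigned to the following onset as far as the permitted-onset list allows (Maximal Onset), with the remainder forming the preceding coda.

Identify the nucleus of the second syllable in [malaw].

a

Vowels present: a, a; each is a nucleus, giving 2 syllables.
The second nucleus (vowel 2 from the left) is /a/.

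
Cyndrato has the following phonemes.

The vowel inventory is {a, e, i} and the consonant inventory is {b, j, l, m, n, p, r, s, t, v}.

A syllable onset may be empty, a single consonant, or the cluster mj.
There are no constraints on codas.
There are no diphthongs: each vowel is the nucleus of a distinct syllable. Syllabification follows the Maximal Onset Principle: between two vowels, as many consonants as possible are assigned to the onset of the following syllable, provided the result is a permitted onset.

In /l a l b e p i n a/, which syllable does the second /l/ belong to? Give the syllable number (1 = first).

Nuclei (vowels): a, e, i, a → 4 syllables.
/a…e/ gap (V1→V2): cluster /lb/ — the longest permitted-onset suffix is /b/; onset = /b/, preceding coda = /l/.
/e…i/ gap (V2→V3): /p/ → onset of the next syllable (single consonants are always licit onsets).
/i…a/ gap (V3→V4): /n/ is a single consonant, so it becomes the next onset.
Result: lal.be.pi.na.
The second /l/ is in the coda of syllable 1 (/lal/).

1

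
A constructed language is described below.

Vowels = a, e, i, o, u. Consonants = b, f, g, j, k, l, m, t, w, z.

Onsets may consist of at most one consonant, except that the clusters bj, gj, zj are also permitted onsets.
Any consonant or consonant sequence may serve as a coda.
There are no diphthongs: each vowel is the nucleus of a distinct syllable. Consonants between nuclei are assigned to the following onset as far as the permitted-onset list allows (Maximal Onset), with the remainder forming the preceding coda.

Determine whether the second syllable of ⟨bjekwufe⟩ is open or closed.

open

Vowels present: e, u, e; each is a nucleus, giving 3 syllables.
σ1/σ2 boundary: /kw/ — longest licit onset from the right is /w/, leaving /k/ as coda.
σ2/σ3 boundary: /f/ → onset of the next syllable (single consonants are always licit onsets).
So the parse is bjek.wu.fe.
Syllable 2 is /wu/; it ends in its nucleus with no coda, so it is open.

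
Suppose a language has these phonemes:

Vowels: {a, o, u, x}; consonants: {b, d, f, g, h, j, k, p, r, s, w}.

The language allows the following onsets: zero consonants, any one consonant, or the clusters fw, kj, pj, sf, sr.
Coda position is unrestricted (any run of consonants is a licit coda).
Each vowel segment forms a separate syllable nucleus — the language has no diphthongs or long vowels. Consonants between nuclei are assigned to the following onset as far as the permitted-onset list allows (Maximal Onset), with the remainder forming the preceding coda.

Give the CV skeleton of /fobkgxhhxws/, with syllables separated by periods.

CVCC.CVC.CVCC

Nuclei (vowels): o, x, x → 3 syllables.
Between /o/ (V1) and /x/ (V2): /bkg/ splits as /bk/ + /g/ (/g/ is the longest suffix that is a licit onset).
Between /x/ (V2) and /x/ (V3): /hh/ — longest licit onset from the right is /h/, leaving /h/ as coda.
So the parse is fobk.gxh.hxws.
Mapping each syllable to C/V: /fobk/ → CVCC, /gxh/ → CVC, /hxws/ → CVCC.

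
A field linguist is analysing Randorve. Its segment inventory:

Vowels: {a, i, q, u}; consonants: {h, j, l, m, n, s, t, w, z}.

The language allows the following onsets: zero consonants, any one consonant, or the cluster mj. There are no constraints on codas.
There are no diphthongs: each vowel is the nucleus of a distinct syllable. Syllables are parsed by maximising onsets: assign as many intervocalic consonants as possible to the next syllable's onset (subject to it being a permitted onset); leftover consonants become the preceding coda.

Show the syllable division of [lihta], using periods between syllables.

Vowels present: i, a; each is a nucleus, giving 2 syllables.
Between /i/ (V1) and /a/ (V2): cluster /ht/ — the longest permitted-onset suffix is /t/; onset = /t/, preceding coda = /h/.

lih.ta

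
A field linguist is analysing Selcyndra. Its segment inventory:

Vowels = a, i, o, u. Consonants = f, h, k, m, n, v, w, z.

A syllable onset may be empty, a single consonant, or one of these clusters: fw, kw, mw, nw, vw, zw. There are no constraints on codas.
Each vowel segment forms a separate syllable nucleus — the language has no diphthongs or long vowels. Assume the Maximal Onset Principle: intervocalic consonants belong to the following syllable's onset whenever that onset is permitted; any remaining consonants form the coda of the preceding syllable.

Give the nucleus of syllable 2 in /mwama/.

The vowels are a, a — 2 nuclei, so 2 syllables.
The second nucleus (vowel 2 from the left) is /a/.

a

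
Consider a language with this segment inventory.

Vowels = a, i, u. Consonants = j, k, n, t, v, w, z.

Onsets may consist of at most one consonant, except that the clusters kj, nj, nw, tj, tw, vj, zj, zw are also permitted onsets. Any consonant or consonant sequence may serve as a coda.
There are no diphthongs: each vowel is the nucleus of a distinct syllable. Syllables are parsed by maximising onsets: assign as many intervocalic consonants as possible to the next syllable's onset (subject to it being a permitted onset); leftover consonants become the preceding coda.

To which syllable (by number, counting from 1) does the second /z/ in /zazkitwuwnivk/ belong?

The vowels are a, i, u, i — 4 nuclei, so 4 syllables.
Between /a/ (V1) and /i/ (V2): /zk/ — longest licit onset from the right is /k/, leaving /z/ as coda.
Between /i/ (V2) and /u/ (V3): cluster /tw/ — /tw/ is itself a permitted onset, so the whole cluster goes right; preceding coda = ∅.
Between /u/ (V3) and /i/ (V4): /wn/ — longest licit onset from the right is /n/, leaving /w/ as coda.
So the parse is zaz.ki.twuw.nivk.
The second /z/ is in the coda of syllable 1 (/zaz/).

1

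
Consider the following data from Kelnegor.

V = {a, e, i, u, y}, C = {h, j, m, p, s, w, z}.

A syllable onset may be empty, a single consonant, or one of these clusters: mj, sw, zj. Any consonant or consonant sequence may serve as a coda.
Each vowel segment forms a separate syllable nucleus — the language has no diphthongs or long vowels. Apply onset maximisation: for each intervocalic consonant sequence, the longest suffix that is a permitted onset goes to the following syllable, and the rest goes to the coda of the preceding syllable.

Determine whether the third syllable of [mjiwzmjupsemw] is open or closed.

closed

Vowels present: i, u, e; each is a nucleus, giving 3 syllables.
σ1/σ2 boundary: /wzmj/; trying suffixes from longest down, /mj/ is the first permitted one, so coda /wz/ | onset /mj/.
σ2/σ3 boundary: /ps/ splits as /p/ + /s/ (/s/ is the longest suffix that is a licit onset).
Putting it together: mjiwz.mjup.semw.
Syllable 3 is /semw/ with coda /mw/, so it is closed.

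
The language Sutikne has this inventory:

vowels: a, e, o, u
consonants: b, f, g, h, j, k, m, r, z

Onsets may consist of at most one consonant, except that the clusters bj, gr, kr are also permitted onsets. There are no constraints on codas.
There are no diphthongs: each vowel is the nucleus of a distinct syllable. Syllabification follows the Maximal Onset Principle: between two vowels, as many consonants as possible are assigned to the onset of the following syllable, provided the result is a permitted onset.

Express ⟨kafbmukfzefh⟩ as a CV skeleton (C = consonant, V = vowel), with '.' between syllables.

CVCC.CVCC.CVCC

The vowels are a, u, e — 3 nuclei, so 3 syllables.
σ1/σ2 boundary: /fbm/; trying suffixes from longest down, /m/ is the first permitted one, so coda /fb/ | onset /m/.
σ2/σ3 boundary: /kfz/; trying suffixes from longest down, /z/ is the first permitted one, so coda /kf/ | onset /z/.
Result: kafb.mukf.zefh.
Mapping each syllable to C/V: /kafb/ → CVCC, /mukf/ → CVCC, /zefh/ → CVCC.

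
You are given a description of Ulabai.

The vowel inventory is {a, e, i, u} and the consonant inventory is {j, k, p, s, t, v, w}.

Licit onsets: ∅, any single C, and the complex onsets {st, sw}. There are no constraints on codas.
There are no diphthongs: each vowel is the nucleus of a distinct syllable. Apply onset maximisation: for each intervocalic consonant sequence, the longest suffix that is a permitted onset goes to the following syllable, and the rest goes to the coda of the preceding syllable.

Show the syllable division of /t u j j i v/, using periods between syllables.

tuj.jiv

Vowels present: u, i; each is a nucleus, giving 2 syllables.
V1 /u/ – V2 /i/: cluster /jj/ — the longest permitted-onset suffix is /j/; onset = /j/, preceding coda = /j/.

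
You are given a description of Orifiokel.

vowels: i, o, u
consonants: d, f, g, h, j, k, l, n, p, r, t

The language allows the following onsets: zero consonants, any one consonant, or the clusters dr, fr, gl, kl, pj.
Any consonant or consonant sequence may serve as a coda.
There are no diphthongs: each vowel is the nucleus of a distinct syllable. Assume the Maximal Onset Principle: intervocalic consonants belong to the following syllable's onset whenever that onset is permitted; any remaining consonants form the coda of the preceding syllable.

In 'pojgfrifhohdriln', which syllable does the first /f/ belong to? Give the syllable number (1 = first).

2

Vowels present: o, i, o, i; each is a nucleus, giving 4 syllables.
σ1/σ2 boundary: /jgfr/; trying suffixes from longest down, /fr/ is the first permitted one, so coda /jg/ | onset /fr/.
σ2/σ3 boundary: /fh/ splits as /f/ + /h/ (/h/ is the longest suffix that is a licit onset).
σ3/σ4 boundary: /hdr/ splits as /h/ + /dr/ (/dr/ is the longest suffix that is a licit onset).
Syllabification: pojg.frif.hoh.driln.
The first /f/ is in the onset of syllable 2 (/frif/).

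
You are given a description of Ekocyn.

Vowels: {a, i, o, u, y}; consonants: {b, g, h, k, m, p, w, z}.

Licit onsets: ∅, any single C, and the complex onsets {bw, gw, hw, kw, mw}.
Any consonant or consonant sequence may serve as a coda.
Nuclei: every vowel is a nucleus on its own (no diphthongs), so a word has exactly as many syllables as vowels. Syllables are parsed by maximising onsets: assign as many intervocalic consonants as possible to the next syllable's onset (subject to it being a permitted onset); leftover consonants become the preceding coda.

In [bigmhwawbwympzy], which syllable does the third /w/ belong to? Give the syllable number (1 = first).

Nuclei (vowels): i, a, y, y → 4 syllables.
V1 /i/ – V2 /a/: /gmhw/; trying suffixes from longest down, /hw/ is the first permitted one, so coda /gm/ | onset /hw/.
V2 /a/ – V3 /y/: /wbw/ — longest licit onset from the right is /bw/, leaving /w/ as coda.
V3 /y/ – V4 /y/: /mpz/; trying suffixes from longest down, /z/ is the first permitted one, so coda /mp/ | onset /z/.
So the parse is bigm.hwaw.bwymp.zy.
The third /w/ is in the onset of syllable 3 (/bwymp/).

3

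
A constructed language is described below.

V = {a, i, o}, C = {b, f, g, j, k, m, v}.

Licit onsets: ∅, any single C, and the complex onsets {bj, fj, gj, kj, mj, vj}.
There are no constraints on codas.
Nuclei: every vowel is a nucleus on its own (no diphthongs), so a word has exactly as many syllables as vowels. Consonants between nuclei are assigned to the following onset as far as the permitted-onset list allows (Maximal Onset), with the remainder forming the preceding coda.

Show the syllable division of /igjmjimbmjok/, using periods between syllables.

igj.mjimb.mjok

Nuclei (vowels): i, i, o → 3 syllables.
σ1/σ2 boundary: /gjmj/; trying suffixes from longest down, /mj/ is the first permitted one, so coda /gj/ | onset /mj/.
σ2/σ3 boundary: cluster /mbmj/ — the longest permitted-onset suffix is /mj/; onset = /mj/, preceding coda = /mb/.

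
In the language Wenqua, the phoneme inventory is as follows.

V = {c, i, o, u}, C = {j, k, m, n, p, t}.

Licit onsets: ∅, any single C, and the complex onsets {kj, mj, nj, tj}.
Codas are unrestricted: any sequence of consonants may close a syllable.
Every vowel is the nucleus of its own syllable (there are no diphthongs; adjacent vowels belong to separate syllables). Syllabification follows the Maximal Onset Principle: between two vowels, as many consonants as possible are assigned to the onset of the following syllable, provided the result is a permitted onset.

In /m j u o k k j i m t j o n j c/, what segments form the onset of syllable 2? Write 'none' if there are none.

Nuclei (vowels): u, o, i, o, c → 5 syllables.
σ1/σ2 boundary: nothing intervenes; syllable break is V.V.
σ2/σ3 boundary: /kkj/ — longest licit onset from the right is /kj/, leaving /k/ as coda.
σ3/σ4 boundary: /mtj/ splits as /m/ + /tj/ (/tj/ is the longest suffix that is a licit onset).
σ4/σ5 boundary: /nj/ — entire cluster is a permitted onset → onset /nj/, coda ∅.
Syllabification: mju.ok.kjim.tjo.njc.
Syllable 2 is /ok/: onset ∅, nucleus /o/, coda /k/.

none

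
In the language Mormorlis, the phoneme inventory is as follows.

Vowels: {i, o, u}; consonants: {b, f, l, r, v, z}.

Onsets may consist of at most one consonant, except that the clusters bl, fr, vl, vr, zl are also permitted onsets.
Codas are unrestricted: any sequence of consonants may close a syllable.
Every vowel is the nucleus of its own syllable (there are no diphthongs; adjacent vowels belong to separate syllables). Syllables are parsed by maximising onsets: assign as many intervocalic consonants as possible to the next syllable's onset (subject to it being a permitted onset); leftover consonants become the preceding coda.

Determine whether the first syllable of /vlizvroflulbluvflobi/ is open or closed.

closed

The vowels are i, o, u, u, o, i — 6 nuclei, so 6 syllables.
Between /i/ (V1) and /o/ (V2): /zvr/ — longest licit onset from the right is /vr/, leaving /z/ as coda.
Between /o/ (V2) and /u/ (V3): /fl/ — longest licit onset from the right is /l/, leaving /f/ as coda.
Between /u/ (V3) and /u/ (V4): /lbl/; trying suffixes from longest down, /bl/ is the first permitted one, so coda /l/ | onset /bl/.
Between /u/ (V4) and /o/ (V5): cluster /vfl/ — the longest permitted-onset suffix is /l/; onset = /l/, preceding coda = /vf/.
Between /o/ (V5) and /i/ (V6): /b/ → onset of the next syllable (single consonants are always licit onsets).
Putting it together: vliz.vrof.lul.bluvf.lo.bi.
Syllable 1 is /vliz/ with coda /z/, so it is closed.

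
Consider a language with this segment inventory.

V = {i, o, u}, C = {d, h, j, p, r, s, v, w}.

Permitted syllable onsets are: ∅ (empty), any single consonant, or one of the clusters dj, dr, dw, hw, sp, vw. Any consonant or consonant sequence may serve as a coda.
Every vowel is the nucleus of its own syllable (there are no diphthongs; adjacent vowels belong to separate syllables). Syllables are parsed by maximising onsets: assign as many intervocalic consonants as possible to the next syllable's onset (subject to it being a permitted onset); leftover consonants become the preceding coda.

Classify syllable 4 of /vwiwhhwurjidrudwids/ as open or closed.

The vowels are i, u, i, u, i — 5 nuclei, so 5 syllables.
V1 /i/ – V2 /u/: /whhw/; trying suffixes from longest down, /hw/ is the first permitted one, so coda /wh/ | onset /hw/.
V2 /u/ – V3 /i/: /rj/; trying suffixes from longest down, /j/ is the first permitted one, so coda /r/ | onset /j/.
V3 /i/ – V4 /u/: /dr/ — entire cluster is a permitted onset → onset /dr/, coda ∅.
V4 /u/ – V5 /i/: /dw/ — entire cluster is a permitted onset → onset /dw/, coda ∅.
So the parse is vwiwh.hwur.ji.dru.dwids.
Syllable 4 is /dru/; it ends in its nucleus with no coda, so it is open.

open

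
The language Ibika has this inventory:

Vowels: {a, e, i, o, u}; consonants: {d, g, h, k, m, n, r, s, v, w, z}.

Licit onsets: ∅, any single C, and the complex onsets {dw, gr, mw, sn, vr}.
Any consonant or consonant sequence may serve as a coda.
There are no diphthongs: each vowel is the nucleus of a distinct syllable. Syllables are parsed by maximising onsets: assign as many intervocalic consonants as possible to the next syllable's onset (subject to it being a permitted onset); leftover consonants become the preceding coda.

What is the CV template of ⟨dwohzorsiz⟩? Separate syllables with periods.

CCVC.CVC.CVC

The vowels are o, o, i — 3 nuclei, so 3 syllables.
Between /o/ (V1) and /o/ (V2): cluster /hz/ — the longest permitted-onset suffix is /z/; onset = /z/, preceding coda = /h/.
Between /o/ (V2) and /i/ (V3): /rs/; trying suffixes from longest down, /s/ is the first permitted one, so coda /r/ | onset /s/.
So the parse is dwoh.zor.siz.
Mapping each syllable to C/V: /dwoh/ → CCVC, /zor/ → CVC, /siz/ → CVC.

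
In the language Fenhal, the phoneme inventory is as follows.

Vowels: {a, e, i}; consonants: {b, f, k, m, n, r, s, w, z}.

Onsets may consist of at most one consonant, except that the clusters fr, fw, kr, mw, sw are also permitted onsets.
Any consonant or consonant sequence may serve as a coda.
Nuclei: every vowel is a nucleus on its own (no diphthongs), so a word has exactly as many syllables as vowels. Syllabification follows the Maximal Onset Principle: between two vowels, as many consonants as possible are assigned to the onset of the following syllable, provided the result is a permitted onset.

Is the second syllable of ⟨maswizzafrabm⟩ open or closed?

Vowels present: a, i, a, a; each is a nucleus, giving 4 syllables.
Between /a/ (V1) and /i/ (V2): /sw/ is a licit onset in full, so it all attaches to the next syllable.
Between /i/ (V2) and /a/ (V3): /zz/; trying suffixes from longest down, /z/ is the first permitted one, so coda /z/ | onset /z/.
Between /a/ (V3) and /a/ (V4): /fr/ — entire cluster is a permitted onset → onset /fr/, coda ∅.
Result: ma.swiz.za.frabm.
Syllable 2 is /swiz/ with coda /z/, so it is closed.

closed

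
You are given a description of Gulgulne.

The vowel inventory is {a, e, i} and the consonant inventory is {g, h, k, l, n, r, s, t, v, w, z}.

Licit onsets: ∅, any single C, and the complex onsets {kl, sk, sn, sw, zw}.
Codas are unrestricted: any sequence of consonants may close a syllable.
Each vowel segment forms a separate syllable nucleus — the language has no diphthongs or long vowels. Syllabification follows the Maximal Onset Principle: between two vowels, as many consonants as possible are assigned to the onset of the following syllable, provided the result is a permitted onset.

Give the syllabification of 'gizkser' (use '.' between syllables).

gizk.ser

Vowels present: i, e; each is a nucleus, giving 2 syllables.
V1 /i/ – V2 /e/: /zks/ splits as /zk/ + /s/ (/s/ is the longest suffix that is a licit onset).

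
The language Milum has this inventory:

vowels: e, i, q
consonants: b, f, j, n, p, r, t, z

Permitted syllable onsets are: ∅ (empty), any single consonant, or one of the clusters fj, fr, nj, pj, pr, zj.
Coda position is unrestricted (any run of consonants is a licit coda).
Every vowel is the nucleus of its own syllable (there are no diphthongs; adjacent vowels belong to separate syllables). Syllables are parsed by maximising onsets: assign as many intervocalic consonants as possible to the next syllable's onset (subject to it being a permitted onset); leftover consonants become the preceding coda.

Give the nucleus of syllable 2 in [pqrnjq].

Nuclei (vowels): q, q → 2 syllables.
The second nucleus (vowel 2 from the left) is /q/.

q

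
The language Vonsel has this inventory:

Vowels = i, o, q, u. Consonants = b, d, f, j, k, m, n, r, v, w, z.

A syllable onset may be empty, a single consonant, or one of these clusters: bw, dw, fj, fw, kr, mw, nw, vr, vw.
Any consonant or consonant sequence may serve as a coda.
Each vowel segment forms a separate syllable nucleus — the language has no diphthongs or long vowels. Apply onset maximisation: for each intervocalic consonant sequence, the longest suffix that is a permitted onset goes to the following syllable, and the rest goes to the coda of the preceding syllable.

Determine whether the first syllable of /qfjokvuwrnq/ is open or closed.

Nuclei (vowels): q, o, u, q → 4 syllables.
V1 /q/ – V2 /o/: /fj/ is a licit onset in full, so it all attaches to the next syllable.
V2 /o/ – V3 /u/: cluster /kv/ — the longest permitted-onset suffix is /v/; onset = /v/, preceding coda = /k/.
V3 /u/ – V4 /q/: cluster /wrn/ — the longest permitted-onset suffix is /n/; onset = /n/, preceding coda = /wr/.
Syllabification: q.fjok.vuwr.nq.
Syllable 1 is /q/; it ends in its nucleus with no coda, so it is open.

open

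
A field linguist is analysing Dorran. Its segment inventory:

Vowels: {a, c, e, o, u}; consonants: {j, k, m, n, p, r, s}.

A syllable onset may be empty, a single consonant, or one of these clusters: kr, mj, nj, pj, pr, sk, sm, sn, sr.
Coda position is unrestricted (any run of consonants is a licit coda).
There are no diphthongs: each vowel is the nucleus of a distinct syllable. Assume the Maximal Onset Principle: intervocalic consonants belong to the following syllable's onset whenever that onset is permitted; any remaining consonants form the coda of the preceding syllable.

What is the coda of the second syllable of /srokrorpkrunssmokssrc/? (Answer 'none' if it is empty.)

rp

Nuclei (vowels): o, o, u, o, c → 5 syllables.
V1 /o/ – V2 /o/: /kr/ is a licit onset in full, so it all attaches to the next syllable.
V2 /o/ – V3 /u/: /rpkr/; trying suffixes from longest down, /kr/ is the first permitted one, so coda /rp/ | onset /kr/.
V3 /u/ – V4 /o/: /nssm/ splits as /ns/ + /sm/ (/sm/ is the longest suffix that is a licit onset).
V4 /o/ – V5 /c/: /kssr/ splits as /ks/ + /sr/ (/sr/ is the longest suffix that is a licit onset).
Putting it together: sro.krorp.kruns.smoks.src.
Syllable 2 is /krorp/: onset /kr/, nucleus /o/, coda /rp/.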